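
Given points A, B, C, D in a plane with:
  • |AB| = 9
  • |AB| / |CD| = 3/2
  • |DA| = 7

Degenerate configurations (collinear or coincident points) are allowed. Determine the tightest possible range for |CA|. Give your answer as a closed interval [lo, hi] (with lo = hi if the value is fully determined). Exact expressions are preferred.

|CA| ∈ [1, 13]  (≈ [1.0000, 13.0000])

|AB| ∈ {9}
|AD| ∈ {7}
|CD| ∈ {6}
|BD| ∈ [2, 16]
|AC| ∈ [1, 13]
|BC| ∈ [0, 22]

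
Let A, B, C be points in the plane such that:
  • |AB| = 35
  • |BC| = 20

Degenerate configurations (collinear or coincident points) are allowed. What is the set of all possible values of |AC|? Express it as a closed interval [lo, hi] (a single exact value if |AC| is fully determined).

|AC| ∈ [15, 55]  (≈ [15.0000, 55.0000])

|AB| ∈ {35}
|BC| ∈ {20}
|AC| ∈ [15, 55]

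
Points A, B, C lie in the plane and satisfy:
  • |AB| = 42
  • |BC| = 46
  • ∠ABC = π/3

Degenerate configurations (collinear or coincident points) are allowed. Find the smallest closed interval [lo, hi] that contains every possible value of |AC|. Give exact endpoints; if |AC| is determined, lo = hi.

|AC| = 2·√(487)  (≈ 44.1362)

|AB| ∈ {42}
|BC| ∈ {46}
|AC| ∈ {2·√(487)}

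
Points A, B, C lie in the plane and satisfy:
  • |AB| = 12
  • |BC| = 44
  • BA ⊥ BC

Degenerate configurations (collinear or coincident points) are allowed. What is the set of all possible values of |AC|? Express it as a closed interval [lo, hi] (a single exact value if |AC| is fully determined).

|AC| = 4·√(130)  (≈ 45.6070)

|AB| ∈ {12}
|BC| ∈ {44}
|AC| ∈ {4·√(130)}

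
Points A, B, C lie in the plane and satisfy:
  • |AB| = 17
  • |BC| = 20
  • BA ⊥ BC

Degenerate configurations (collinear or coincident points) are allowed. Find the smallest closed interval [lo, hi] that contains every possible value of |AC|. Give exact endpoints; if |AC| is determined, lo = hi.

|AC| = √(689)  (≈ 26.2488)

|AB| ∈ {17}
|BC| ∈ {20}
|AC| ∈ {√(689)}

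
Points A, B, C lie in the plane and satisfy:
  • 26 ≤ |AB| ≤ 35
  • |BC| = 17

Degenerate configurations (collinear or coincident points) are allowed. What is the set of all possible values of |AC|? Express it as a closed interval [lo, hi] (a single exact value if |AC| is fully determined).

|AB| ∈ [26, 35]
|BC| ∈ {17}
|AC| ∈ [9, 52]

|AC| ∈ [9, 52]  (≈ [9.0000, 52.0000])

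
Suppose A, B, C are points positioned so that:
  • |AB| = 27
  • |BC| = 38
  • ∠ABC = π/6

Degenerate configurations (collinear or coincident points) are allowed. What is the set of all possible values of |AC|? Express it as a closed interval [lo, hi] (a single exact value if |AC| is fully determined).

|AB| ∈ {27}
|BC| ∈ {38}
|AC| ∈ {√(2173 - 1026·√(3))}

|AC| = √(2173 - 1026·√(3))  (≈ 19.8976)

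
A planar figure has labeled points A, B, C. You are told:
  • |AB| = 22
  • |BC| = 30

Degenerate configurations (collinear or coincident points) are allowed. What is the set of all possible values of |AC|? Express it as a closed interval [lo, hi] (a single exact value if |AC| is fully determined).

|AB| ∈ {22}
|BC| ∈ {30}
|AC| ∈ [8, 52]

|AC| ∈ [8, 52]  (≈ [8.0000, 52.0000])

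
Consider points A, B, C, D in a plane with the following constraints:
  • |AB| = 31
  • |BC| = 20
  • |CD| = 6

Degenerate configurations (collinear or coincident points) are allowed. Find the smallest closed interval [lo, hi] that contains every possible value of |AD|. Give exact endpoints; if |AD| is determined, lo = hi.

|AD| ∈ [5, 57]  (≈ [5.0000, 57.0000])

|AB| ∈ {31}
|BC| ∈ {20}
|CD| ∈ {6}
|AC| ∈ [11, 51]
|BD| ∈ [14, 26]
|AD| ∈ [5, 57]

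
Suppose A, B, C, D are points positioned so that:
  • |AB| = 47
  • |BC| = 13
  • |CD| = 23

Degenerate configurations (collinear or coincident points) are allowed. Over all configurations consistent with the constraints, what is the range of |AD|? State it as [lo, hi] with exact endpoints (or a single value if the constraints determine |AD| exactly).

|AB| ∈ {47}
|BC| ∈ {13}
|CD| ∈ {23}
|AC| ∈ [34, 60]
|BD| ∈ [10, 36]
|AD| ∈ [11, 83]

|AD| ∈ [11, 83]  (≈ [11.0000, 83.0000])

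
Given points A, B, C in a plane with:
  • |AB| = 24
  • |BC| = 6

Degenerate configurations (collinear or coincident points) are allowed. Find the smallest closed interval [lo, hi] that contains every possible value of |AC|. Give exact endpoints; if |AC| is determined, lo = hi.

|AB| ∈ {24}
|BC| ∈ {6}
|AC| ∈ [18, 30]

|AC| ∈ [18, 30]  (≈ [18.0000, 30.0000])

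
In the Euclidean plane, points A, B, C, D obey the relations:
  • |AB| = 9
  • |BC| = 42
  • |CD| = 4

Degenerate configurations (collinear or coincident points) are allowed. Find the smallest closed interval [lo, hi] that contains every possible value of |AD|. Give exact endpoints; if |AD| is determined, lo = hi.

|AB| ∈ {9}
|BC| ∈ {42}
|CD| ∈ {4}
|AC| ∈ [33, 51]
|BD| ∈ [38, 46]
|AD| ∈ [29, 55]

|AD| ∈ [29, 55]  (≈ [29.0000, 55.0000])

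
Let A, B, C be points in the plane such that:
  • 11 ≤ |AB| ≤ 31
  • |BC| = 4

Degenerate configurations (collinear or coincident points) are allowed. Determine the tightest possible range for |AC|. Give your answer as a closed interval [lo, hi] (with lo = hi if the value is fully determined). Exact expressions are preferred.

|AC| ∈ [7, 35]  (≈ [7.0000, 35.0000])

|AB| ∈ [11, 31]
|BC| ∈ {4}
|AC| ∈ [7, 35]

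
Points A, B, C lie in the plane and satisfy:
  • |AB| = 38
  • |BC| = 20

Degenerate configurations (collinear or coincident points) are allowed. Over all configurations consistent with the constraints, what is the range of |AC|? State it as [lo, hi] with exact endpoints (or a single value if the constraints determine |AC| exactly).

|AC| ∈ [18, 58]  (≈ [18.0000, 58.0000])

|AB| ∈ {38}
|BC| ∈ {20}
|AC| ∈ [18, 58]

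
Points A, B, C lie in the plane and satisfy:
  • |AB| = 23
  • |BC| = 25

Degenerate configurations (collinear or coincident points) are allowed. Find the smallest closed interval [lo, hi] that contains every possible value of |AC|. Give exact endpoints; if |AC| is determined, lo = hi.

|AC| ∈ [2, 48]  (≈ [2.0000, 48.0000])

|AB| ∈ {23}
|BC| ∈ {25}
|AC| ∈ [2, 48]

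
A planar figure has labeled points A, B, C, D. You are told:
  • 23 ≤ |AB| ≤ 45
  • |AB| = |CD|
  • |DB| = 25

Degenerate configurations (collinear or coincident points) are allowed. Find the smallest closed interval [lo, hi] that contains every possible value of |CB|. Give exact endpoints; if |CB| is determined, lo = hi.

|CB| ∈ [0, 70]  (≈ [0.0000, 70.0000])

|AB| ∈ [23, 45]
|BD| ∈ {25}
|CD| ∈ [23, 45]
|AD| ∈ [0, 70]
|BC| ∈ [0, 70]
|AC| ∈ [0, 115]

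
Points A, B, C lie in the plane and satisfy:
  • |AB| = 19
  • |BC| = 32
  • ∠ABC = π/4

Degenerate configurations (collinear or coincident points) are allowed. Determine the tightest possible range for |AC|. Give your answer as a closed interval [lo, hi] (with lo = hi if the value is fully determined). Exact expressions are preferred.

|AB| ∈ {19}
|BC| ∈ {32}
|AC| ∈ {√(1385 - 608·√(2))}

|AC| = √(1385 - 608·√(2))  (≈ 22.9163)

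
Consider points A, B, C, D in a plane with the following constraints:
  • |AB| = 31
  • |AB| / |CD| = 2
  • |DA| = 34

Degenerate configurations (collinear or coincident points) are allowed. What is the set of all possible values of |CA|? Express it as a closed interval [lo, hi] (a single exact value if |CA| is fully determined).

|CA| ∈ [37/2, 99/2]  (≈ [18.5000, 49.5000])

|AB| ∈ {31}
|AD| ∈ {34}
|CD| ∈ {31/2}
|BD| ∈ [3, 65]
|AC| ∈ [37/2, 99/2]
|BC| ∈ [0, 161/2]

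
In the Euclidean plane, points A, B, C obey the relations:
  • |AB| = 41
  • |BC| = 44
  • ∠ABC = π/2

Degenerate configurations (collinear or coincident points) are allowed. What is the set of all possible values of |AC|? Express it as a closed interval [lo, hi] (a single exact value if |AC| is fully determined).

|AB| ∈ {41}
|BC| ∈ {44}
|AC| ∈ {√(3617)}

|AC| = √(3617)  (≈ 60.1415)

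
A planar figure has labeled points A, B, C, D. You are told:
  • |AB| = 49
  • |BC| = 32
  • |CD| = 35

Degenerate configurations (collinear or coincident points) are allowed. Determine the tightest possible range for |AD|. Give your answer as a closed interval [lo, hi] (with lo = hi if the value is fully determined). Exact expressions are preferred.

|AB| ∈ {49}
|BC| ∈ {32}
|CD| ∈ {35}
|AC| ∈ [17, 81]
|BD| ∈ [3, 67]
|AD| ∈ [0, 116]

|AD| ∈ [0, 116]  (≈ [0.0000, 116.0000])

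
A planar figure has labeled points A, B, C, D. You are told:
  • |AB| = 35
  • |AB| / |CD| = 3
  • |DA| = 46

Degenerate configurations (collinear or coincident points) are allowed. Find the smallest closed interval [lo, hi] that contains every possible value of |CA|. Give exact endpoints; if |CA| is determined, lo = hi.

|AB| ∈ {35}
|AD| ∈ {46}
|CD| ∈ {35/3}
|BD| ∈ [11, 81]
|AC| ∈ [103/3, 173/3]
|BC| ∈ [0, 278/3]

|CA| ∈ [103/3, 173/3]  (≈ [34.3333, 57.6667])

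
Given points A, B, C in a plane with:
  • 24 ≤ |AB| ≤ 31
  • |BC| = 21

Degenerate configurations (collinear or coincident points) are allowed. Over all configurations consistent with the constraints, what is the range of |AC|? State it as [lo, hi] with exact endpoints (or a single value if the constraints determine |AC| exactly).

|AB| ∈ [24, 31]
|BC| ∈ {21}
|AC| ∈ [3, 52]

|AC| ∈ [3, 52]  (≈ [3.0000, 52.0000])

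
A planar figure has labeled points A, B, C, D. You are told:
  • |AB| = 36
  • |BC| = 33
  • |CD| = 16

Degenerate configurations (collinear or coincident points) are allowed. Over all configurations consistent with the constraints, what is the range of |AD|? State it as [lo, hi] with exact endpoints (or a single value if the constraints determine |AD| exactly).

|AD| ∈ [0, 85]  (≈ [0.0000, 85.0000])

|AB| ∈ {36}
|BC| ∈ {33}
|CD| ∈ {16}
|AC| ∈ [3, 69]
|BD| ∈ [17, 49]
|AD| ∈ [0, 85]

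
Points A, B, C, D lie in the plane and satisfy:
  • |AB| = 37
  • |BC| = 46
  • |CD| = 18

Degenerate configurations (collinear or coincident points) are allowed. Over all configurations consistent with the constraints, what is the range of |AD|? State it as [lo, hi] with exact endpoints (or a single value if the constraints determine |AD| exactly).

|AD| ∈ [0, 101]  (≈ [0.0000, 101.0000])

|AB| ∈ {37}
|BC| ∈ {46}
|CD| ∈ {18}
|AC| ∈ [9, 83]
|BD| ∈ [28, 64]
|AD| ∈ [0, 101]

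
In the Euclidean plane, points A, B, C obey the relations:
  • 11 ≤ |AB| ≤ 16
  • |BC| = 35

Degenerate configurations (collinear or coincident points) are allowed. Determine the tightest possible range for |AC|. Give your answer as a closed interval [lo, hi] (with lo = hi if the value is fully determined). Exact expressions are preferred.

|AB| ∈ [11, 16]
|BC| ∈ {35}
|AC| ∈ [19, 51]

|AC| ∈ [19, 51]  (≈ [19.0000, 51.0000])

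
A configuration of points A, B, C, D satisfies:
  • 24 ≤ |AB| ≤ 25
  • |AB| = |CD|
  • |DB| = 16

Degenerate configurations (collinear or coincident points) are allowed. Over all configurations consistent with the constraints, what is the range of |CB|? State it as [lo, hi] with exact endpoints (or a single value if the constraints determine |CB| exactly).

|CB| ∈ [8, 41]  (≈ [8.0000, 41.0000])

|AB| ∈ [24, 25]
|BD| ∈ {16}
|CD| ∈ [24, 25]
|AD| ∈ [8, 41]
|BC| ∈ [8, 41]
|AC| ∈ [0, 66]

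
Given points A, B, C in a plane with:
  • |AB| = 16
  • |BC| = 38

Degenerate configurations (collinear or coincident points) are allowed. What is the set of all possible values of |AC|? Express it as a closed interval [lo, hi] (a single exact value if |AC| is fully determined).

|AB| ∈ {16}
|BC| ∈ {38}
|AC| ∈ [22, 54]

|AC| ∈ [22, 54]  (≈ [22.0000, 54.0000])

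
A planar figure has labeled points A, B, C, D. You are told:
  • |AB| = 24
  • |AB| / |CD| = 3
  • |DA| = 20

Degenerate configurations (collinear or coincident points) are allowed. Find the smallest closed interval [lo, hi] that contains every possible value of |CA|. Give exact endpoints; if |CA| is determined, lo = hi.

|CA| ∈ [12, 28]  (≈ [12.0000, 28.0000])

|AB| ∈ {24}
|AD| ∈ {20}
|CD| ∈ {8}
|BD| ∈ [4, 44]
|AC| ∈ [12, 28]
|BC| ∈ [0, 52]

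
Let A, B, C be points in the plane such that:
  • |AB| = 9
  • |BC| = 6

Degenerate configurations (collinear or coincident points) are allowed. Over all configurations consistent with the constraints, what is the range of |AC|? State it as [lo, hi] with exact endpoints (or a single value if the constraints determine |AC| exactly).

|AC| ∈ [3, 15]  (≈ [3.0000, 15.0000])

|AB| ∈ {9}
|BC| ∈ {6}
|AC| ∈ [3, 15]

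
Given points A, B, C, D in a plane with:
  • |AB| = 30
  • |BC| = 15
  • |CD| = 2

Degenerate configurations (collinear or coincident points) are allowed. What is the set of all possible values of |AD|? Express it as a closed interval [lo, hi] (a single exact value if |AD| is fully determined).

|AB| ∈ {30}
|BC| ∈ {15}
|CD| ∈ {2}
|AC| ∈ [15, 45]
|BD| ∈ [13, 17]
|AD| ∈ [13, 47]

|AD| ∈ [13, 47]  (≈ [13.0000, 47.0000])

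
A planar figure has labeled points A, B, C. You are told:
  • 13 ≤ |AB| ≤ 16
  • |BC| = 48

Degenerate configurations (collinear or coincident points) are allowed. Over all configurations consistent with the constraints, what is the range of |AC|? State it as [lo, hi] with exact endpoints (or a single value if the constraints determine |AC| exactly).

|AC| ∈ [32, 64]  (≈ [32.0000, 64.0000])

|AB| ∈ [13, 16]
|BC| ∈ {48}
|AC| ∈ [32, 64]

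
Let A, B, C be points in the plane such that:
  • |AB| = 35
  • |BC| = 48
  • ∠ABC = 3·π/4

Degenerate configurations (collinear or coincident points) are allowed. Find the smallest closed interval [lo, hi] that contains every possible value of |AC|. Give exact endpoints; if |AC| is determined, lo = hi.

|AC| = √(1680·√(2) + 3529)  (≈ 76.8432)

|AB| ∈ {35}
|BC| ∈ {48}
|AC| ∈ {√(1680·√(2) + 3529)}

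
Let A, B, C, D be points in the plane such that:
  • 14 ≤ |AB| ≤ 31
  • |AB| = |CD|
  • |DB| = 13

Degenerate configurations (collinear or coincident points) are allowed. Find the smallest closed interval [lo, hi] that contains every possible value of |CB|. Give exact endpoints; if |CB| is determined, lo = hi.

|AB| ∈ [14, 31]
|BD| ∈ {13}
|CD| ∈ [14, 31]
|AD| ∈ [1, 44]
|BC| ∈ [1, 44]
|AC| ∈ [0, 75]

|CB| ∈ [1, 44]  (≈ [1.0000, 44.0000])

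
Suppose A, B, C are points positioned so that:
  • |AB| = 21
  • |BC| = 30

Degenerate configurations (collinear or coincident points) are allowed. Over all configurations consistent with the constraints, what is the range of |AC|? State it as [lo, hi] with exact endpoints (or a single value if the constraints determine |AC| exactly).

|AB| ∈ {21}
|BC| ∈ {30}
|AC| ∈ [9, 51]

|AC| ∈ [9, 51]  (≈ [9.0000, 51.0000])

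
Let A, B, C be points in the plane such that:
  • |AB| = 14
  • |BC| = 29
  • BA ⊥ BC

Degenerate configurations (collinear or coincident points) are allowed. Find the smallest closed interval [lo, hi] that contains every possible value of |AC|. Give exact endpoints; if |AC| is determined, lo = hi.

|AC| = √(1037)  (≈ 32.2025)

|AB| ∈ {14}
|BC| ∈ {29}
|AC| ∈ {√(1037)}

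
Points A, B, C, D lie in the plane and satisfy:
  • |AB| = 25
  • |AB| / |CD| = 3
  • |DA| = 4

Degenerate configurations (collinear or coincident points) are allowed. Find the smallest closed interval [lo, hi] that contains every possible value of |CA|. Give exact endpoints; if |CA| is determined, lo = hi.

|CA| ∈ [13/3, 37/3]  (≈ [4.3333, 12.3333])

|AB| ∈ {25}
|AD| ∈ {4}
|CD| ∈ {25/3}
|BD| ∈ [21, 29]
|AC| ∈ [13/3, 37/3]
|BC| ∈ [38/3, 112/3]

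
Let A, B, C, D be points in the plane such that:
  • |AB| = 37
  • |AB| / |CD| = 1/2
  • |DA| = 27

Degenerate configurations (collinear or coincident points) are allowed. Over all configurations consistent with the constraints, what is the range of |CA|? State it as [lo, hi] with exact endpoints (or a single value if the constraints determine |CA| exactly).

|AB| ∈ {37}
|AD| ∈ {27}
|CD| ∈ {74}
|BD| ∈ [10, 64]
|AC| ∈ [47, 101]
|BC| ∈ [10, 138]

|CA| ∈ [47, 101]  (≈ [47.0000, 101.0000])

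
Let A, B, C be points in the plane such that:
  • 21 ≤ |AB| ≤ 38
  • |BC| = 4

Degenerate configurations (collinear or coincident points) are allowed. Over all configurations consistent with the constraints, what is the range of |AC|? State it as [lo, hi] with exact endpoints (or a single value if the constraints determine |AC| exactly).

|AB| ∈ [21, 38]
|BC| ∈ {4}
|AC| ∈ [17, 42]

|AC| ∈ [17, 42]  (≈ [17.0000, 42.0000])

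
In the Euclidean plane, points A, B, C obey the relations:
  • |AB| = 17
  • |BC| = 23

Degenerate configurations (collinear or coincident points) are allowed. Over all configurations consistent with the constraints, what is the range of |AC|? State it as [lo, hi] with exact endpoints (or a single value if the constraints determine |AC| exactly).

|AB| ∈ {17}
|BC| ∈ {23}
|AC| ∈ [6, 40]

|AC| ∈ [6, 40]  (≈ [6.0000, 40.0000])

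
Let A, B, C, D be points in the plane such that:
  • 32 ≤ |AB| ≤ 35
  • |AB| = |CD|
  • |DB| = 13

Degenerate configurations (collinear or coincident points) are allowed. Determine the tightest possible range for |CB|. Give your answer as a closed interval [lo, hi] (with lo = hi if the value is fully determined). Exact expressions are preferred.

|AB| ∈ [32, 35]
|BD| ∈ {13}
|CD| ∈ [32, 35]
|AD| ∈ [19, 48]
|BC| ∈ [19, 48]
|AC| ∈ [0, 83]

|CB| ∈ [19, 48]  (≈ [19.0000, 48.0000])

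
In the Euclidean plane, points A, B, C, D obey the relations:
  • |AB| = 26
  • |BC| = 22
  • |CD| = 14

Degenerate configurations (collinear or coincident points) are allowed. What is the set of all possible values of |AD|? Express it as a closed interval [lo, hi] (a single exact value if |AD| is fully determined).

|AB| ∈ {26}
|BC| ∈ {22}
|CD| ∈ {14}
|AC| ∈ [4, 48]
|BD| ∈ [8, 36]
|AD| ∈ [0, 62]

|AD| ∈ [0, 62]  (≈ [0.0000, 62.0000])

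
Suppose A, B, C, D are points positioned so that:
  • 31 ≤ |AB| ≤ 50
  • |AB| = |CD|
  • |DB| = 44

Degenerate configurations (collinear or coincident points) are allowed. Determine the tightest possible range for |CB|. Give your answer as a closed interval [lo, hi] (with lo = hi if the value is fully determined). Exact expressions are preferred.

|CB| ∈ [0, 94]  (≈ [0.0000, 94.0000])

|AB| ∈ [31, 50]
|BD| ∈ {44}
|CD| ∈ [31, 50]
|AD| ∈ [0, 94]
|BC| ∈ [0, 94]
|AC| ∈ [0, 144]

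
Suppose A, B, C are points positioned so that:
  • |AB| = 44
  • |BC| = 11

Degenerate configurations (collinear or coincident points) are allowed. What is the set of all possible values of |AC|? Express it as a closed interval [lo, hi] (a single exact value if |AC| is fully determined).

|AB| ∈ {44}
|BC| ∈ {11}
|AC| ∈ [33, 55]

|AC| ∈ [33, 55]  (≈ [33.0000, 55.0000])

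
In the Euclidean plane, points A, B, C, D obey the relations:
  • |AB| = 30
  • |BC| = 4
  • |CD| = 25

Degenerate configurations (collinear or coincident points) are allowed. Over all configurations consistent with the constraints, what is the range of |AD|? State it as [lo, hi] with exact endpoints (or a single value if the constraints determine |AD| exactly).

|AD| ∈ [1, 59]  (≈ [1.0000, 59.0000])

|AB| ∈ {30}
|BC| ∈ {4}
|CD| ∈ {25}
|AC| ∈ [26, 34]
|BD| ∈ [21, 29]
|AD| ∈ [1, 59]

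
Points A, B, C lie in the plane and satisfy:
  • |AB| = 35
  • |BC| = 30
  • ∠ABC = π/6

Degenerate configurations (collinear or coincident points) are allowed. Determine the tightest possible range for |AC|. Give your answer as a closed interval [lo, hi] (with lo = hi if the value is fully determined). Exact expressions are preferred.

|AC| = 5·√(85 - 42·√(3))  (≈ 17.5028)

|AB| ∈ {35}
|BC| ∈ {30}
|AC| ∈ {5·√(85 - 42·√(3))}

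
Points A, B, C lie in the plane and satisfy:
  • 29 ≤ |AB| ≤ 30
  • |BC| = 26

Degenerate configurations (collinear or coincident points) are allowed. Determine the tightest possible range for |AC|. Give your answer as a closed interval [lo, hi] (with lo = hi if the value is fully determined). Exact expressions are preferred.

|AC| ∈ [3, 56]  (≈ [3.0000, 56.0000])

|AB| ∈ [29, 30]
|BC| ∈ {26}
|AC| ∈ [3, 56]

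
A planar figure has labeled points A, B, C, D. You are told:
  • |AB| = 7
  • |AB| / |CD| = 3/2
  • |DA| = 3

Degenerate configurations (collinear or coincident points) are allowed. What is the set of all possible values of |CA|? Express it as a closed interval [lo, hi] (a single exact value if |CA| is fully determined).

|AB| ∈ {7}
|AD| ∈ {3}
|CD| ∈ {14/3}
|BD| ∈ [4, 10]
|AC| ∈ [5/3, 23/3]
|BC| ∈ [0, 44/3]

|CA| ∈ [5/3, 23/3]  (≈ [1.6667, 7.6667])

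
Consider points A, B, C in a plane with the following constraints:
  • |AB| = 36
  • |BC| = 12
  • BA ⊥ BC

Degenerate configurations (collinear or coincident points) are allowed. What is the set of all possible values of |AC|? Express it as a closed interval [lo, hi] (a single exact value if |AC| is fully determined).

|AC| = 12·√(10)  (≈ 37.9473)

|AB| ∈ {36}
|BC| ∈ {12}
|AC| ∈ {12·√(10)}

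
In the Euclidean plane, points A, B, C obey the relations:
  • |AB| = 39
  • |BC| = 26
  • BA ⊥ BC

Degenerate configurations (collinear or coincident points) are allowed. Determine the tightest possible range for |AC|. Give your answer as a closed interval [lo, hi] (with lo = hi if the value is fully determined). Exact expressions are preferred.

|AB| ∈ {39}
|BC| ∈ {26}
|AC| ∈ {13·√(13)}

|AC| = 13·√(13)  (≈ 46.8722)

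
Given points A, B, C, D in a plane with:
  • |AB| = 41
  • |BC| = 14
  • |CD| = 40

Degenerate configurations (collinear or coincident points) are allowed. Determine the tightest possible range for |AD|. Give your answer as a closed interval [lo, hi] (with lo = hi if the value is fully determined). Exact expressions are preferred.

|AD| ∈ [0, 95]  (≈ [0.0000, 95.0000])

|AB| ∈ {41}
|BC| ∈ {14}
|CD| ∈ {40}
|AC| ∈ [27, 55]
|BD| ∈ [26, 54]
|AD| ∈ [0, 95]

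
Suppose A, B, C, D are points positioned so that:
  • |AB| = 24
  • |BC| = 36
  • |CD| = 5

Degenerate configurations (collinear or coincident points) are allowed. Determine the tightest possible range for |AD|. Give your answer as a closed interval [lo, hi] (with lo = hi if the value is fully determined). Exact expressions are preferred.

|AB| ∈ {24}
|BC| ∈ {36}
|CD| ∈ {5}
|AC| ∈ [12, 60]
|BD| ∈ [31, 41]
|AD| ∈ [7, 65]

|AD| ∈ [7, 65]  (≈ [7.0000, 65.0000])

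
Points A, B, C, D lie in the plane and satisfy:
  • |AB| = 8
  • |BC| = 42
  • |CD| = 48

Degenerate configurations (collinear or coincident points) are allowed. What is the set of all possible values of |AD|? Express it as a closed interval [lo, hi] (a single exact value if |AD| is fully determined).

|AB| ∈ {8}
|BC| ∈ {42}
|CD| ∈ {48}
|AC| ∈ [34, 50]
|BD| ∈ [6, 90]
|AD| ∈ [0, 98]

|AD| ∈ [0, 98]  (≈ [0.0000, 98.0000])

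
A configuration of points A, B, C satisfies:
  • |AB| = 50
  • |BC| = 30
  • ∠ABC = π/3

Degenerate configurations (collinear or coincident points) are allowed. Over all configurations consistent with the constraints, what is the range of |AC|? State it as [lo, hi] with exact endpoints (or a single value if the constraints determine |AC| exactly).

|AC| = 10·√(19)  (≈ 43.5890)

|AB| ∈ {50}
|BC| ∈ {30}
|AC| ∈ {10·√(19)}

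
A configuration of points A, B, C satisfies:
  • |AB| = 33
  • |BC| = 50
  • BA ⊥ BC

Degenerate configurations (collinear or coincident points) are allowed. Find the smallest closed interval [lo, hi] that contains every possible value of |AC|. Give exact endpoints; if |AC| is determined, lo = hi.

|AC| = √(3589)  (≈ 59.9083)

|AB| ∈ {33}
|BC| ∈ {50}
|AC| ∈ {√(3589)}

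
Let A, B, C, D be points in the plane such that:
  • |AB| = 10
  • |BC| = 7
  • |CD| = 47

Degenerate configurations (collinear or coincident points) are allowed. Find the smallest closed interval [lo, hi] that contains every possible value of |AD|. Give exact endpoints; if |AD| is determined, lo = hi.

|AB| ∈ {10}
|BC| ∈ {7}
|CD| ∈ {47}
|AC| ∈ [3, 17]
|BD| ∈ [40, 54]
|AD| ∈ [30, 64]

|AD| ∈ [30, 64]  (≈ [30.0000, 64.0000])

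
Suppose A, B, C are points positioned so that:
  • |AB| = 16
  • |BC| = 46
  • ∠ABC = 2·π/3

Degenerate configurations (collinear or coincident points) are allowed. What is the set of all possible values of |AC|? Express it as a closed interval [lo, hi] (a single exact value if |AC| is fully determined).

|AC| = 2·√(777)  (≈ 55.7494)

|AB| ∈ {16}
|BC| ∈ {46}
|AC| ∈ {2·√(777)}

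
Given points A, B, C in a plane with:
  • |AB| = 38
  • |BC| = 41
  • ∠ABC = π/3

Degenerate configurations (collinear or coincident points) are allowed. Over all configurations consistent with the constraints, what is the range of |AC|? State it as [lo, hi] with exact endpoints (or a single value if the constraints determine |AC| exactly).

|AC| = √(1567)  (≈ 39.5854)

|AB| ∈ {38}
|BC| ∈ {41}
|AC| ∈ {√(1567)}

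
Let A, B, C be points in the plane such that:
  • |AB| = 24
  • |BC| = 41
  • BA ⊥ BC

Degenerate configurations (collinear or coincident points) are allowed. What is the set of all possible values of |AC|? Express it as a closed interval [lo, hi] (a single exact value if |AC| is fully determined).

|AB| ∈ {24}
|BC| ∈ {41}
|AC| ∈ {√(2257)}

|AC| = √(2257)  (≈ 47.5079)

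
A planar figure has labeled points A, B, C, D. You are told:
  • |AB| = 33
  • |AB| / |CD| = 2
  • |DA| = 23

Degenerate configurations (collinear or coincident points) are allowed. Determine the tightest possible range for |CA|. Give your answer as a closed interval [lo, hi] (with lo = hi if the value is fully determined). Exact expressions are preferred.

|CA| ∈ [13/2, 79/2]  (≈ [6.5000, 39.5000])

|AB| ∈ {33}
|AD| ∈ {23}
|CD| ∈ {33/2}
|BD| ∈ [10, 56]
|AC| ∈ [13/2, 79/2]
|BC| ∈ [0, 145/2]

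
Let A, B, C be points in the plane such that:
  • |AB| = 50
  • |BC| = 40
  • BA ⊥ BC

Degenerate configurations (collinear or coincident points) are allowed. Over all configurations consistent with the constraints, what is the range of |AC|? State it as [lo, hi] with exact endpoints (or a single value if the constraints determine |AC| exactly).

|AC| = 10·√(41)  (≈ 64.0312)

|AB| ∈ {50}
|BC| ∈ {40}
|AC| ∈ {10·√(41)}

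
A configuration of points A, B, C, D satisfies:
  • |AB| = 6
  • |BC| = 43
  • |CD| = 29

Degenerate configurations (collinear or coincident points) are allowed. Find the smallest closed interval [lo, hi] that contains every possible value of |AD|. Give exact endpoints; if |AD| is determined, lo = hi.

|AD| ∈ [8, 78]  (≈ [8.0000, 78.0000])

|AB| ∈ {6}
|BC| ∈ {43}
|CD| ∈ {29}
|AC| ∈ [37, 49]
|BD| ∈ [14, 72]
|AD| ∈ [8, 78]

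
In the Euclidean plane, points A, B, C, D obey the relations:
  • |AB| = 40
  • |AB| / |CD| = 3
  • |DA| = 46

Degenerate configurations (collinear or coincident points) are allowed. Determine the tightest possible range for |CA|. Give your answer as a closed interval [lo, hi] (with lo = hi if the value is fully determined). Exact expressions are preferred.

|AB| ∈ {40}
|AD| ∈ {46}
|CD| ∈ {40/3}
|BD| ∈ [6, 86]
|AC| ∈ [98/3, 178/3]
|BC| ∈ [0, 298/3]

|CA| ∈ [98/3, 178/3]  (≈ [32.6667, 59.3333])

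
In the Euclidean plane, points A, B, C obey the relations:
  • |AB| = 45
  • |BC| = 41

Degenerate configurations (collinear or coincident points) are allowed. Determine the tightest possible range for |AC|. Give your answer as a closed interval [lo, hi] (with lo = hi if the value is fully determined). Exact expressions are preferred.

|AB| ∈ {45}
|BC| ∈ {41}
|AC| ∈ [4, 86]

|AC| ∈ [4, 86]  (≈ [4.0000, 86.0000])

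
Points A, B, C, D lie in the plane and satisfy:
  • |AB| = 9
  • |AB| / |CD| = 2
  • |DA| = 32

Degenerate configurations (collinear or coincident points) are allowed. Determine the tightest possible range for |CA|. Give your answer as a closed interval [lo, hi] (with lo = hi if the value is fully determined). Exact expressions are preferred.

|CA| ∈ [55/2, 73/2]  (≈ [27.5000, 36.5000])

|AB| ∈ {9}
|AD| ∈ {32}
|CD| ∈ {9/2}
|BD| ∈ [23, 41]
|AC| ∈ [55/2, 73/2]
|BC| ∈ [37/2, 91/2]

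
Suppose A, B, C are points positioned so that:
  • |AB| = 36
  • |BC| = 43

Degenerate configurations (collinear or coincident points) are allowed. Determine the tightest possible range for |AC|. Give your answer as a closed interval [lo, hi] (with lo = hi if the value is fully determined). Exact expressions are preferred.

|AB| ∈ {36}
|BC| ∈ {43}
|AC| ∈ [7, 79]

|AC| ∈ [7, 79]  (≈ [7.0000, 79.0000])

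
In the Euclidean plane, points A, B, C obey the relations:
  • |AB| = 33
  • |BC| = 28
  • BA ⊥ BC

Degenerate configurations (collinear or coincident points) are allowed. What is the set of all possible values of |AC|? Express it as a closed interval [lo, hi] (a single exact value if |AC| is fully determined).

|AC| = √(1873)  (≈ 43.2782)

|AB| ∈ {33}
|BC| ∈ {28}
|AC| ∈ {√(1873)}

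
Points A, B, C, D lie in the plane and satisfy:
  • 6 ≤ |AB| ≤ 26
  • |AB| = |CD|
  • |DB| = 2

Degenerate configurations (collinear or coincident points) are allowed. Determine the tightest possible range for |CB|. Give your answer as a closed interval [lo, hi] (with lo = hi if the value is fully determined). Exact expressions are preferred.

|AB| ∈ [6, 26]
|BD| ∈ {2}
|CD| ∈ [6, 26]
|AD| ∈ [4, 28]
|BC| ∈ [4, 28]
|AC| ∈ [0, 54]

|CB| ∈ [4, 28]  (≈ [4.0000, 28.0000])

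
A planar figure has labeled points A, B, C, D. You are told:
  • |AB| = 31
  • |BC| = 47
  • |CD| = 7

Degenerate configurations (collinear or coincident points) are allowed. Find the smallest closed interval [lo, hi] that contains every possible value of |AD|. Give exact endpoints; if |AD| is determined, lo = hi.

|AD| ∈ [9, 85]  (≈ [9.0000, 85.0000])

|AB| ∈ {31}
|BC| ∈ {47}
|CD| ∈ {7}
|AC| ∈ [16, 78]
|BD| ∈ [40, 54]
|AD| ∈ [9, 85]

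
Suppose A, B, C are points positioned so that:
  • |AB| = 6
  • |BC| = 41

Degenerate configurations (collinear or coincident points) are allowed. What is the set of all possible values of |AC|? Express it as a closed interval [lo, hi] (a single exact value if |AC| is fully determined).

|AC| ∈ [35, 47]  (≈ [35.0000, 47.0000])

|AB| ∈ {6}
|BC| ∈ {41}
|AC| ∈ [35, 47]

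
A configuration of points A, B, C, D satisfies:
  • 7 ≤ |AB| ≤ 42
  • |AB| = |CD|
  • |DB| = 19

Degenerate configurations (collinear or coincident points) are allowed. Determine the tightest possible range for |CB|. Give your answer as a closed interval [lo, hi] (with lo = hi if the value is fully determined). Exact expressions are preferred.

|CB| ∈ [0, 61]  (≈ [0.0000, 61.0000])

|AB| ∈ [7, 42]
|BD| ∈ {19}
|CD| ∈ [7, 42]
|AD| ∈ [0, 61]
|BC| ∈ [0, 61]
|AC| ∈ [0, 103]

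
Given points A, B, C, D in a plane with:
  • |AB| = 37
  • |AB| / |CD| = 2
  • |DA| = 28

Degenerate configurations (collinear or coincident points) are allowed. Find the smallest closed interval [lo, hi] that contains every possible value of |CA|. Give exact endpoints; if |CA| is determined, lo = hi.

|AB| ∈ {37}
|AD| ∈ {28}
|CD| ∈ {37/2}
|BD| ∈ [9, 65]
|AC| ∈ [19/2, 93/2]
|BC| ∈ [0, 167/2]

|CA| ∈ [19/2, 93/2]  (≈ [9.5000, 46.5000])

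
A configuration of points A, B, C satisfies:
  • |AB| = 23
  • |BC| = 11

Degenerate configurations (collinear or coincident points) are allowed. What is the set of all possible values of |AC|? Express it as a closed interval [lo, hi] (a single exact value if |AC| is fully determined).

|AB| ∈ {23}
|BC| ∈ {11}
|AC| ∈ [12, 34]

|AC| ∈ [12, 34]  (≈ [12.0000, 34.0000])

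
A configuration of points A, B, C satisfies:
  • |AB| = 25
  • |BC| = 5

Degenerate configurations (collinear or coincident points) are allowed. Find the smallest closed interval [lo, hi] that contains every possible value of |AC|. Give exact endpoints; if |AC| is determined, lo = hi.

|AC| ∈ [20, 30]  (≈ [20.0000, 30.0000])

|AB| ∈ {25}
|BC| ∈ {5}
|AC| ∈ [20, 30]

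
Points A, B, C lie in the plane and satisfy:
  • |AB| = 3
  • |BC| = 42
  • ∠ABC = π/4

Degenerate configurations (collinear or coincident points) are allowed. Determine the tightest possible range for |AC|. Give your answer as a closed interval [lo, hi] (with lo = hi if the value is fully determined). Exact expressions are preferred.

|AC| = 3·√(197 - 14·√(2))  (≈ 39.9351)

|AB| ∈ {3}
|BC| ∈ {42}
|AC| ∈ {3·√(197 - 14·√(2))}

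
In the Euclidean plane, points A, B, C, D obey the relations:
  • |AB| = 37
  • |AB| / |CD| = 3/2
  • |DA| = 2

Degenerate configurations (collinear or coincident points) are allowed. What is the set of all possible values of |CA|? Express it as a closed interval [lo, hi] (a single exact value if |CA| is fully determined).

|CA| ∈ [68/3, 80/3]  (≈ [22.6667, 26.6667])

|AB| ∈ {37}
|AD| ∈ {2}
|CD| ∈ {74/3}
|BD| ∈ [35, 39]
|AC| ∈ [68/3, 80/3]
|BC| ∈ [31/3, 191/3]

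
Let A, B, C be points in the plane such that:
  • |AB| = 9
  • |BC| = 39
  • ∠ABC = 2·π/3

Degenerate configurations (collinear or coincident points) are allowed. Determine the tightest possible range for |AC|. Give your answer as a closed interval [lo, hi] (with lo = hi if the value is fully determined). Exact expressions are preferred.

|AB| ∈ {9}
|BC| ∈ {39}
|AC| ∈ {3·√(217)}

|AC| = 3·√(217)  (≈ 44.1928)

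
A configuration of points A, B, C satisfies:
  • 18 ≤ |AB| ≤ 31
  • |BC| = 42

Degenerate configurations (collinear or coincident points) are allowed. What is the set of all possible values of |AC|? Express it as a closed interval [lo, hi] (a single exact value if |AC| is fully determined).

|AB| ∈ [18, 31]
|BC| ∈ {42}
|AC| ∈ [11, 73]

|AC| ∈ [11, 73]  (≈ [11.0000, 73.0000])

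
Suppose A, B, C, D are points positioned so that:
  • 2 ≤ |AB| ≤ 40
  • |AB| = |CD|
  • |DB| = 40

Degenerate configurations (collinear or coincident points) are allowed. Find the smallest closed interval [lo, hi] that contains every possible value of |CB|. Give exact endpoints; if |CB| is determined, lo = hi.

|AB| ∈ [2, 40]
|BD| ∈ {40}
|CD| ∈ [2, 40]
|AD| ∈ [0, 80]
|BC| ∈ [0, 80]
|AC| ∈ [0, 120]

|CB| ∈ [0, 80]  (≈ [0.0000, 80.0000])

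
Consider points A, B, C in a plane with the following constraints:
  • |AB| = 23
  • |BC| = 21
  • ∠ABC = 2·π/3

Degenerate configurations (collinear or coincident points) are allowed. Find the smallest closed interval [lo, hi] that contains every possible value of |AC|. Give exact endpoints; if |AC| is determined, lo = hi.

|AB| ∈ {23}
|BC| ∈ {21}
|AC| ∈ {√(1453)}

|AC| = √(1453)  (≈ 38.1182)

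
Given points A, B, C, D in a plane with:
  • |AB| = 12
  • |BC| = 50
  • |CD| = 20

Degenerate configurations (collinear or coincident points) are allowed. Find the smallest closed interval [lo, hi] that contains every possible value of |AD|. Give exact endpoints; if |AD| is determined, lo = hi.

|AD| ∈ [18, 82]  (≈ [18.0000, 82.0000])

|AB| ∈ {12}
|BC| ∈ {50}
|CD| ∈ {20}
|AC| ∈ [38, 62]
|BD| ∈ [30, 70]
|AD| ∈ [18, 82]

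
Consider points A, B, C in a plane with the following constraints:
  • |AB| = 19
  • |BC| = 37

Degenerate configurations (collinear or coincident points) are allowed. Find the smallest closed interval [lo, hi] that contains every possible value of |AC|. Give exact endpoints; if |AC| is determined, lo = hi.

|AC| ∈ [18, 56]  (≈ [18.0000, 56.0000])

|AB| ∈ {19}
|BC| ∈ {37}
|AC| ∈ [18, 56]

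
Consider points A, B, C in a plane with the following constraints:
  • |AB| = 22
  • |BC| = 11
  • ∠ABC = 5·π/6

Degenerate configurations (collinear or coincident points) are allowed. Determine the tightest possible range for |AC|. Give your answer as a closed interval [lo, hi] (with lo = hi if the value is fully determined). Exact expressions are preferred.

|AB| ∈ {22}
|BC| ∈ {11}
|AC| ∈ {11·√(2·√(3) + 5)}

|AC| = 11·√(2·√(3) + 5)  (≈ 32.0024)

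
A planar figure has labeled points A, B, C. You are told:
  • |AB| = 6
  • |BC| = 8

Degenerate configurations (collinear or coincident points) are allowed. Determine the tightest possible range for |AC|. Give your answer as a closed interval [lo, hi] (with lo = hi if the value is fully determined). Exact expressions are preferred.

|AC| ∈ [2, 14]  (≈ [2.0000, 14.0000])

|AB| ∈ {6}
|BC| ∈ {8}
|AC| ∈ [2, 14]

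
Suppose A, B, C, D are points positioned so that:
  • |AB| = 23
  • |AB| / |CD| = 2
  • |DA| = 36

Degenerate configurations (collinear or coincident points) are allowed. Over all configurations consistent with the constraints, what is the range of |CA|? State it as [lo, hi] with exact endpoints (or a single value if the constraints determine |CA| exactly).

|AB| ∈ {23}
|AD| ∈ {36}
|CD| ∈ {23/2}
|BD| ∈ [13, 59]
|AC| ∈ [49/2, 95/2]
|BC| ∈ [3/2, 141/2]

|CA| ∈ [49/2, 95/2]  (≈ [24.5000, 47.5000])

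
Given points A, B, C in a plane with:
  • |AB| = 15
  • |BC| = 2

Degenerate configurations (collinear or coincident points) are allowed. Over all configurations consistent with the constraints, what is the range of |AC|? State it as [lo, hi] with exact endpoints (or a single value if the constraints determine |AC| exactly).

|AB| ∈ {15}
|BC| ∈ {2}
|AC| ∈ [13, 17]

|AC| ∈ [13, 17]  (≈ [13.0000, 17.0000])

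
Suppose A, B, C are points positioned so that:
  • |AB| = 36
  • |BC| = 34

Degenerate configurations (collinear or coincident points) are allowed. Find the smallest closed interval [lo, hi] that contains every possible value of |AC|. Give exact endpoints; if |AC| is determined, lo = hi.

|AB| ∈ {36}
|BC| ∈ {34}
|AC| ∈ [2, 70]

|AC| ∈ [2, 70]  (≈ [2.0000, 70.0000])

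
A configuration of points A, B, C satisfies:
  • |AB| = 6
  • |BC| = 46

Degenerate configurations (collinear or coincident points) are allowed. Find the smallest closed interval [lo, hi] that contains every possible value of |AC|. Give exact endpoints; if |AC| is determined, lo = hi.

|AC| ∈ [40, 52]  (≈ [40.0000, 52.0000])

|AB| ∈ {6}
|BC| ∈ {46}
|AC| ∈ [40, 52]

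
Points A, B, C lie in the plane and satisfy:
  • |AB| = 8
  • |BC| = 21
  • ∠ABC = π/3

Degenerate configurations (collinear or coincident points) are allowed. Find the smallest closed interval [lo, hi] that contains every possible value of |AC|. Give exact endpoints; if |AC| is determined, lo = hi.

|AC| = √(337)  (≈ 18.3576)

|AB| ∈ {8}
|BC| ∈ {21}
|AC| ∈ {√(337)}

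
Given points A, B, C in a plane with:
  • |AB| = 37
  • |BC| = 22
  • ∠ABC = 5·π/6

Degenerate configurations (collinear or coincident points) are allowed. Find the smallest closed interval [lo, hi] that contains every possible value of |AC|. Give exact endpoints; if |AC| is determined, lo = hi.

|AC| = √(814·√(3) + 1853)  (≈ 57.1217)

|AB| ∈ {37}
|BC| ∈ {22}
|AC| ∈ {√(814·√(3) + 1853)}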